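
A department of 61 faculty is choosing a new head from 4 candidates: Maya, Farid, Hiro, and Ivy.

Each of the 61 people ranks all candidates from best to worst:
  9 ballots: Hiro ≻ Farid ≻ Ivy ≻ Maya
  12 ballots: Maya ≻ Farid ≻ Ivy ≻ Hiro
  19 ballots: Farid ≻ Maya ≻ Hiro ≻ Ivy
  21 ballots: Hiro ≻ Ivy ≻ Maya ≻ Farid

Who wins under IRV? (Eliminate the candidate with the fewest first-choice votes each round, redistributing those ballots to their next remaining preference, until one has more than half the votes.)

Farid

Round 1: Maya 12, Farid 19, Hiro 30, Ivy 0. Ivy eliminated.
Round 2: Maya 12, Farid 19, Hiro 30. Maya eliminated.
Round 3: Farid 31, Hiro 30. Farid has a majority (≥31).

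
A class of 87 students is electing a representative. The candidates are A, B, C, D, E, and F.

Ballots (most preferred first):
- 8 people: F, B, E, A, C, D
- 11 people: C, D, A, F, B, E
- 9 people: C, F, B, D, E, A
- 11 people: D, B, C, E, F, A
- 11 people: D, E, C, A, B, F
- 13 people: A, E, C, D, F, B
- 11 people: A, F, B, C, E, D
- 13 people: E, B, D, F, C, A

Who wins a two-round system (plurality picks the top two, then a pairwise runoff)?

Round 1 first-place votes: A 24, B 0, C 20, D 22, E 13, F 8. A and D advance.
Runoff: A is ranked above D on 32 ballots, D above A on 55.

D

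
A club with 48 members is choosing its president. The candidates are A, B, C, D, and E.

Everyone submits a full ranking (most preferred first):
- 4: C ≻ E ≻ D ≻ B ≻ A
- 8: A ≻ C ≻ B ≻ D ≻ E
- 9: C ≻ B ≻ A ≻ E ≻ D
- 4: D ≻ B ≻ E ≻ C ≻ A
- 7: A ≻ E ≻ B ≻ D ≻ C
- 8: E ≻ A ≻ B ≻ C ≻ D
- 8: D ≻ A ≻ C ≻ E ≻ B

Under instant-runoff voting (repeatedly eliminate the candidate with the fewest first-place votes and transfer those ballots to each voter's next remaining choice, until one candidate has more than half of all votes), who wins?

Round 1: A 15, B 0, C 13, D 12, E 8. B eliminated.
Round 2: A 15, C 13, D 12, E 8. E eliminated.
Round 3: A 23, C 13, D 12. D eliminated.
Round 4: A 31, C 17. A has a majority (≥25).

A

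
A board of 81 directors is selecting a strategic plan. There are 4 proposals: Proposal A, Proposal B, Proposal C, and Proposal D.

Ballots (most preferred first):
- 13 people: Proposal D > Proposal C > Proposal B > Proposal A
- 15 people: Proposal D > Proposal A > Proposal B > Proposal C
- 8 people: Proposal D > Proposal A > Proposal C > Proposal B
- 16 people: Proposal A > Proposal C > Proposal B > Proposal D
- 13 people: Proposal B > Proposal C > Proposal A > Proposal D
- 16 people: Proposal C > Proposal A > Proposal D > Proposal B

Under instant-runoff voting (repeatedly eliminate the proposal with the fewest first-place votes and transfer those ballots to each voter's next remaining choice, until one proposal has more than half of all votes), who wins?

Proposal C

Round 1: Proposal A 16, Proposal B 13, Proposal C 16, Proposal D 36. Proposal B eliminated.
Round 2: Proposal A 16, Proposal C 29, Proposal D 36. Proposal A eliminated.
Round 3: Proposal C 45, Proposal D 36. Proposal C has a majority (≥41).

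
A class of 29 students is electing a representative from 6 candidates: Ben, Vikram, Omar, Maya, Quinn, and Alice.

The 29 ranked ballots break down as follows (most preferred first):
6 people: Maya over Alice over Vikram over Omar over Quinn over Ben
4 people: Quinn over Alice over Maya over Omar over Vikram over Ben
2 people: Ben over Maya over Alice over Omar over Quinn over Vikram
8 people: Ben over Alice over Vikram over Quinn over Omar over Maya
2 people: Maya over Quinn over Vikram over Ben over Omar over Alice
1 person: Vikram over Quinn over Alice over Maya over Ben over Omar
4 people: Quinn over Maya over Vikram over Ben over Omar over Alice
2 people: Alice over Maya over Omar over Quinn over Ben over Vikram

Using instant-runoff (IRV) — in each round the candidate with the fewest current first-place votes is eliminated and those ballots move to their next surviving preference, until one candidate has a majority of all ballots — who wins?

Round 1: Ben 10, Vikram 1, Omar 0, Maya 8, Quinn 8, Alice 2. Omar eliminated.
Round 2: Ben 10, Vikram 1, Maya 8, Quinn 8, Alice 2. Vikram eliminated.
Round 3: Ben 10, Maya 8, Quinn 9, Alice 2. Alice eliminated.
Round 4: Ben 10, Maya 10, Quinn 9. Quinn eliminated.
Round 5: Ben 10, Maya 19. Maya has a majority (≥15).

Maya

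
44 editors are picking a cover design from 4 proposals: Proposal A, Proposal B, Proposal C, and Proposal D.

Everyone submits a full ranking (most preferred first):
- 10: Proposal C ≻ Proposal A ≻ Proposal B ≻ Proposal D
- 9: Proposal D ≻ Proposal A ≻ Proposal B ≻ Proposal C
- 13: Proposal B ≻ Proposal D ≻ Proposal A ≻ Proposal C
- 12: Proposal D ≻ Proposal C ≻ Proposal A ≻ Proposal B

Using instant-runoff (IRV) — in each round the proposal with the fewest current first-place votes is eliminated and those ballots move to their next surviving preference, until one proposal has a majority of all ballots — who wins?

Round 1: Proposal A 0, Proposal B 13, Proposal C 10, Proposal D 21. Proposal A eliminated.
Round 2: Proposal B 13, Proposal C 10, Proposal D 21. Proposal C eliminated.
Round 3: Proposal B 23, Proposal D 21. Proposal B has a majority (≥23).

Proposal B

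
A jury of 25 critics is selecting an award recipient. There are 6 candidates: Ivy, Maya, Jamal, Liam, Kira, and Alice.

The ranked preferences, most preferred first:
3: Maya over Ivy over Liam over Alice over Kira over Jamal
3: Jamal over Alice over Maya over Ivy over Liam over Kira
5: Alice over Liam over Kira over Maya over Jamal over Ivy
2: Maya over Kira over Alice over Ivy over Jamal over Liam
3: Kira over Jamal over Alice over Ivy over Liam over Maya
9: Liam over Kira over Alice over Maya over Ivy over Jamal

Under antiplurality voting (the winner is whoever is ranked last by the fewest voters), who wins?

Last-place votes: Ivy 5, Maya 3, Jamal 12, Liam 2, Kira 3, Alice 0.

Alice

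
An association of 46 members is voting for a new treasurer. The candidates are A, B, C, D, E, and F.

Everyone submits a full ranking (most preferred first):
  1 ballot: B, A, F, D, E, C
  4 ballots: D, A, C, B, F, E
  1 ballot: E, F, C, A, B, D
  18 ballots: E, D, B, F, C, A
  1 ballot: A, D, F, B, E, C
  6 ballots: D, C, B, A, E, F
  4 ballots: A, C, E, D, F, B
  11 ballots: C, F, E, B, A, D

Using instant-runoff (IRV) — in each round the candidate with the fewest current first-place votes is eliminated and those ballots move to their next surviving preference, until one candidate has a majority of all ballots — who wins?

C

Round 1: A 5, B 1, C 11, D 10, E 19, F 0. F eliminated.
Round 2: A 5, B 1, C 11, D 10, E 19. B eliminated.
Round 3: A 6, C 11, D 10, E 19. A eliminated.
Round 4: C 15, D 12, E 19. D eliminated.
Round 5: C 25, E 21. C has a majority (≥24).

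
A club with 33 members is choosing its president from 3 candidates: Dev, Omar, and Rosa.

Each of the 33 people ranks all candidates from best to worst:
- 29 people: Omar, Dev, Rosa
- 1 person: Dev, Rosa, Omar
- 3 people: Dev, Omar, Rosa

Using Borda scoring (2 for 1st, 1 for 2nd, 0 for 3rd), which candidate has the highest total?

Dev: 29×1 + 1×2 + 3×2 = 37
Omar: 29×2 + 1×0 + 3×1 = 61
Rosa: 29×0 + 1×1 + 3×0 = 1

Omar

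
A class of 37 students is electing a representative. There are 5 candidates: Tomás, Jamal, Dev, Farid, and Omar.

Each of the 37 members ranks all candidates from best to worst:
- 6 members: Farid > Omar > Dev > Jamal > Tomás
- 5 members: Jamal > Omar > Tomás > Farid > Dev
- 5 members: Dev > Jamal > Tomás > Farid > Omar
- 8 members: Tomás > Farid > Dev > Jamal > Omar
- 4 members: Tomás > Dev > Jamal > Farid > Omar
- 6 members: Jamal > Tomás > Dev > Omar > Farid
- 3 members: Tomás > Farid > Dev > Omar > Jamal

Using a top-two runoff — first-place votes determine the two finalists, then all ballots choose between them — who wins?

Jamal

Round 1 first-place votes: Tomás 15, Jamal 11, Dev 5, Farid 6, Omar 0. Tomás and Jamal advance.
Runoff: Tomás is ranked above Jamal on 15 ballots, Jamal above Tomás on 22.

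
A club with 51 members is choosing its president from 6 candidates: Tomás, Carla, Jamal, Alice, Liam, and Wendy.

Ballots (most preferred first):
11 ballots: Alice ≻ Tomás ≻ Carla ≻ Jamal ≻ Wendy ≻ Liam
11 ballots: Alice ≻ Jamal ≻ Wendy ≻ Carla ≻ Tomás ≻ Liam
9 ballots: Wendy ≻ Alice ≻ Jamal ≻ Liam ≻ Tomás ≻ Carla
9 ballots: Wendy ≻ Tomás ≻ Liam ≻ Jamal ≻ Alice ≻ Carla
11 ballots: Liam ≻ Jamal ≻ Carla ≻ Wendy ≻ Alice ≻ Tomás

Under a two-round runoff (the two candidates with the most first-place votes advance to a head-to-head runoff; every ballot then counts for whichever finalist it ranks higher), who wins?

Wendy

Round 1 first-place votes: Tomás 0, Carla 0, Jamal 0, Alice 22, Liam 11, Wendy 18. Alice and Wendy advance.
Runoff: Alice is ranked above Wendy on 22 ballots, Wendy above Alice on 29.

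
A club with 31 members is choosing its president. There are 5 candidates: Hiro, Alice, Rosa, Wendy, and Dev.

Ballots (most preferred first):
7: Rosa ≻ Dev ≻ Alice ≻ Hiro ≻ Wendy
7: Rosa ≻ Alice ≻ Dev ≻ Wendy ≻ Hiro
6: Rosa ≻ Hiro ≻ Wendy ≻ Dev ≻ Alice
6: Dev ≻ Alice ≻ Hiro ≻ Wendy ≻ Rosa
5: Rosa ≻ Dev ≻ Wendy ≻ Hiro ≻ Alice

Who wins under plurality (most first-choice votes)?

Rosa

First-place votes: Hiro 0, Alice 0, Rosa 25, Wendy 0, Dev 6.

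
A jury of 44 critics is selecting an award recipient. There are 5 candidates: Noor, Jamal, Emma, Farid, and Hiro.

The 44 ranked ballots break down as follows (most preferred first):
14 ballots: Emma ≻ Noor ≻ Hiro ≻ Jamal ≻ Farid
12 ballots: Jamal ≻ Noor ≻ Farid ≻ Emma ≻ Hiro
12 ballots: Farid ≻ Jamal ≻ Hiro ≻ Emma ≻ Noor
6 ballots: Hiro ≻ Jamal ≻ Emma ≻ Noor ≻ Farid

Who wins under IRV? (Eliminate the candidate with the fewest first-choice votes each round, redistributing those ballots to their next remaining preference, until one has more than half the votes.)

Jamal

Round 1: Noor 0, Jamal 12, Emma 14, Farid 12, Hiro 6. Noor eliminated.
Round 2: Jamal 12, Emma 14, Farid 12, Hiro 6. Hiro eliminated.
Round 3: Jamal 18, Emma 14, Farid 12. Farid eliminated.
Round 4: Jamal 30, Emma 14. Jamal has a majority (≥23).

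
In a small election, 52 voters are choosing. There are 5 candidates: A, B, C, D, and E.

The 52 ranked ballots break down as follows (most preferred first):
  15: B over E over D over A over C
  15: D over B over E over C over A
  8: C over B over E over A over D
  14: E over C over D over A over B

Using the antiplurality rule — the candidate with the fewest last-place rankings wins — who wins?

E

Last-place votes: A 15, B 14, C 15, D 8, E 0.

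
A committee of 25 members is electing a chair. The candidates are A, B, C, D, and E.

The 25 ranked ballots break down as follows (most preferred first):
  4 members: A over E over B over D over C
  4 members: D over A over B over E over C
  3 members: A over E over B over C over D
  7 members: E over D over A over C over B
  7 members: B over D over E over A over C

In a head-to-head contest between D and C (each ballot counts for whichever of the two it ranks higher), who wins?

D is ranked above C on 22 ballots; C above D on 3.

D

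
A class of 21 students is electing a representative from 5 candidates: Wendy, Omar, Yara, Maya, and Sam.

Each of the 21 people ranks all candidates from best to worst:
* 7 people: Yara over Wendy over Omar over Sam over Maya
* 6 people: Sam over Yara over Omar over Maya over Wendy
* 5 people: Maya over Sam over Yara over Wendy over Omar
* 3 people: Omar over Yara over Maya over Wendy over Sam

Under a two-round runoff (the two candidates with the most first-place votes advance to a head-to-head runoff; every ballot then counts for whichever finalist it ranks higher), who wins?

Round 1 first-place votes: Wendy 0, Omar 3, Yara 7, Maya 5, Sam 6. Yara and Sam advance.
Runoff: Yara is ranked above Sam on 10 ballots, Sam above Yara on 11.

Sam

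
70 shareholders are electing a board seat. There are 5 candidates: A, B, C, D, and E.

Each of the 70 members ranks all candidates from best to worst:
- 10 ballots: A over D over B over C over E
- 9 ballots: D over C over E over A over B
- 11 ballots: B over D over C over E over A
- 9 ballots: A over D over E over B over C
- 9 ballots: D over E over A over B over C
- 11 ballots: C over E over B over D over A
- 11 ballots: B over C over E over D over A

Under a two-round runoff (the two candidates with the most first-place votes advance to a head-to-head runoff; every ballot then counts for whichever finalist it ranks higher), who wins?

A

Round 1 first-place votes: A 19, B 22, C 11, D 18, E 0. B and A advance.
Runoff: B is ranked above A on 33 ballots, A above B on 37.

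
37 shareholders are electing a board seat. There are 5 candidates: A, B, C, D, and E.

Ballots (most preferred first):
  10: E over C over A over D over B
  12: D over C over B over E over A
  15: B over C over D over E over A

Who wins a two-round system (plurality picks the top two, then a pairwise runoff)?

D

Round 1 first-place votes: A 0, B 15, C 0, D 12, E 10. B and D advance.
Runoff: B is ranked above D on 15 ballots, D above B on 22.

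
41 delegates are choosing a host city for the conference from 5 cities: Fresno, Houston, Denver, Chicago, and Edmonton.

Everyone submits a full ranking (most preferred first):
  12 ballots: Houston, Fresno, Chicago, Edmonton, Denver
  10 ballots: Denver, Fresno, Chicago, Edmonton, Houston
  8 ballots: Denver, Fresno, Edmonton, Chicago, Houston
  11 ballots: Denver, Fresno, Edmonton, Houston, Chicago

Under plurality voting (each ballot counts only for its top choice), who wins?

Denver

First-place votes: Fresno 0, Houston 12, Denver 29, Chicago 0, Edmonton 0.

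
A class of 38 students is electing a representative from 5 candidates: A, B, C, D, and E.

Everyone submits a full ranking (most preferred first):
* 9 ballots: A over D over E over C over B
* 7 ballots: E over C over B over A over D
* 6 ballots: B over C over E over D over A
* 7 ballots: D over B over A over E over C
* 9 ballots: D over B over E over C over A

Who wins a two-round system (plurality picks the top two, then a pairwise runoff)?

Round 1 first-place votes: A 9, B 6, C 0, D 16, E 7. D and A advance.
Runoff: D is ranked above A on 22 ballots, A above D on 16.

D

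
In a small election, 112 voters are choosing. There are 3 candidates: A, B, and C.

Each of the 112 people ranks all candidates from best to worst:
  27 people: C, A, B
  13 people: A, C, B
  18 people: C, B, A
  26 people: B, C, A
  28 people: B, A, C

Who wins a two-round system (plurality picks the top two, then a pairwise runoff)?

C

Round 1 first-place votes: A 13, B 54, C 45. B and C advance.
Runoff: B is ranked above C on 54 ballots, C above B on 58.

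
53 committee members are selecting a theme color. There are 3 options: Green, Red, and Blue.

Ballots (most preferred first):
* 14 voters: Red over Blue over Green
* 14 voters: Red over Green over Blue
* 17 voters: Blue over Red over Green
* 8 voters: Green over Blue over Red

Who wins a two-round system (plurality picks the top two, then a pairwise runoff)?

Red

Round 1 first-place votes: Green 8, Red 28, Blue 17. Red and Blue advance.
Runoff: Red is ranked above Blue on 28 ballots, Blue above Red on 25.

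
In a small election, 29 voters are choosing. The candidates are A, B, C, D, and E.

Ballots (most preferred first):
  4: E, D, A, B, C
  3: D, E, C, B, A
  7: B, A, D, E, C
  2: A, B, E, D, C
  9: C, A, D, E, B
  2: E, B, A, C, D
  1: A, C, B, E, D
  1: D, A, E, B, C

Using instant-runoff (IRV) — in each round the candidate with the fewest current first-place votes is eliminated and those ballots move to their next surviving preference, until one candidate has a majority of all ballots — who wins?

Round 1: A 3, B 7, C 9, D 4, E 6. A eliminated.
Round 2: B 9, C 10, D 4, E 6. D eliminated.
Round 3: B 9, C 10, E 10. B eliminated.
Round 4: C 10, E 19. E has a majority (≥15).

E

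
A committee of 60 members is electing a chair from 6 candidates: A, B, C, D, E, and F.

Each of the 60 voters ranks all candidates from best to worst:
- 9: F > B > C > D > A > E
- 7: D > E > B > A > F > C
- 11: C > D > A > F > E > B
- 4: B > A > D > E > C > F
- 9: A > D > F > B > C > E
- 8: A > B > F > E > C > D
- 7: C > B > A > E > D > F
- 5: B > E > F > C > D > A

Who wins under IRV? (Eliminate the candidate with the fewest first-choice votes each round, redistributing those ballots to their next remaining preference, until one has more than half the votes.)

Round 1: A 17, B 9, C 18, D 7, E 0, F 9. E eliminated.
Round 2: A 17, B 9, C 18, D 7, F 9. D eliminated.
Round 3: A 17, B 16, C 18, F 9. F eliminated.
Round 4: A 17, B 25, C 18. A eliminated.
Round 5: B 42, C 18. B has a majority (≥31).

B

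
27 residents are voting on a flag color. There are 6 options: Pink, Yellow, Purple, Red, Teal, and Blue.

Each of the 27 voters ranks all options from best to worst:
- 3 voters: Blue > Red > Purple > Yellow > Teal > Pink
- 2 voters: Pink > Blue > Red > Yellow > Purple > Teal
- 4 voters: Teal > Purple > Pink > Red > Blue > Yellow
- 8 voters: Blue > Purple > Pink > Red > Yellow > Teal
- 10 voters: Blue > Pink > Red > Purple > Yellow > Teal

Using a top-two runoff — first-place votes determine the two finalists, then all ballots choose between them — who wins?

Blue

Round 1 first-place votes: Pink 2, Yellow 0, Purple 0, Red 0, Teal 4, Blue 21. Blue and Teal advance.
Runoff: Blue is ranked above Teal on 23 ballots, Teal above Blue on 4.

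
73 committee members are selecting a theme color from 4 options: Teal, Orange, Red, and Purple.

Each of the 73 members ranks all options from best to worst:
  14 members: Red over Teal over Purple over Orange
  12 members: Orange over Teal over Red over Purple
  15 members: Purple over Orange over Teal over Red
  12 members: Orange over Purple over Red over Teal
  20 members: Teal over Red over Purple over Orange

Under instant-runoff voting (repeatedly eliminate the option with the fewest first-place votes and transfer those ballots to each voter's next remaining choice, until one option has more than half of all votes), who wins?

Orange

Round 1: Teal 20, Orange 24, Red 14, Purple 15. Red eliminated.
Round 2: Teal 34, Orange 24, Purple 15. Purple eliminated.
Round 3: Teal 34, Orange 39. Orange has a majority (≥37).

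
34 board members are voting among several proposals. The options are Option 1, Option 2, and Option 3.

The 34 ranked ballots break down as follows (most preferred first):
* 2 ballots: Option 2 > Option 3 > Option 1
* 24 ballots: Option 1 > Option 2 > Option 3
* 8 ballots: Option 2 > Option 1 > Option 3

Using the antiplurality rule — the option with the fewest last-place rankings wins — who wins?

Option 2

Last-place votes: Option 1 2, Option 2 0, Option 3 32.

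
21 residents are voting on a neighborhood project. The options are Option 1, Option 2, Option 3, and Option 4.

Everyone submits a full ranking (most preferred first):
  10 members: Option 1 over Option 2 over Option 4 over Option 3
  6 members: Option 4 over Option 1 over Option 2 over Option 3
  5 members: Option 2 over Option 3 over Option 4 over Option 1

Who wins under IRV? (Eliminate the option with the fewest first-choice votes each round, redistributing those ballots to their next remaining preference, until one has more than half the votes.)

Round 1: Option 1 10, Option 2 5, Option 3 0, Option 4 6. Option 3 eliminated.
Round 2: Option 1 10, Option 2 5, Option 4 6. Option 2 eliminated.
Round 3: Option 1 10, Option 4 11. Option 4 has a majority (≥11).

Option 4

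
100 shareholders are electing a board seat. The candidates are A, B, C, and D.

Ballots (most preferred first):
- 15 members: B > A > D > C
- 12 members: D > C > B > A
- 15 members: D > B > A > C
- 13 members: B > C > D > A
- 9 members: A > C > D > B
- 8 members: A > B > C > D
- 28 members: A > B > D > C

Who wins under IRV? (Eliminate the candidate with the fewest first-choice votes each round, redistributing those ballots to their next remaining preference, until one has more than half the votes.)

Round 1: A 45, B 28, C 0, D 27. C eliminated.
Round 2: A 45, B 28, D 27. D eliminated.
Round 3: A 45, B 55. B has a majority (≥51).

B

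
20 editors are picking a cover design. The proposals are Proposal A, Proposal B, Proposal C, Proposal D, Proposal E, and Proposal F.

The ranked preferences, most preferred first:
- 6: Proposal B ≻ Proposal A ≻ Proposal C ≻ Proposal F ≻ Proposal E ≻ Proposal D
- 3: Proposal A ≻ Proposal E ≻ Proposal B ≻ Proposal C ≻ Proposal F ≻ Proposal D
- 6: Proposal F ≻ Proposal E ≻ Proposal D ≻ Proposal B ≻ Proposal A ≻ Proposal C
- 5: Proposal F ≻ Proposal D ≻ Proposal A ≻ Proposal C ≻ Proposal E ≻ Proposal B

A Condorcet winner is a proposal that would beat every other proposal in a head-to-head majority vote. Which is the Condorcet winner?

Proposal F

Proposal F vs Proposal A: 11–9
Proposal F vs Proposal B: 11–9
Proposal F vs Proposal C: 11–9
Proposal F vs Proposal D: 20–0
Proposal F vs Proposal E: 17–3
Proposal F beats every other proposal.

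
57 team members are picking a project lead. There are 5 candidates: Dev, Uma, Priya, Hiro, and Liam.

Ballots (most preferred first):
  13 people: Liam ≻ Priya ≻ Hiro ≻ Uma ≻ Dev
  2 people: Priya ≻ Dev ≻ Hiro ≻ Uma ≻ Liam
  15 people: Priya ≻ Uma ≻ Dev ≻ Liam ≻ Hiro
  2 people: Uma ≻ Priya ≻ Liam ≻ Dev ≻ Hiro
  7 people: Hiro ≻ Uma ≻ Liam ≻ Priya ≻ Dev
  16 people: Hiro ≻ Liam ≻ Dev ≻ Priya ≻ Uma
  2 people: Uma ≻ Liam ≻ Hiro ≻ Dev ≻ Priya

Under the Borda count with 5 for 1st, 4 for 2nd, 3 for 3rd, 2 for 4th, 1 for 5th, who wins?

Dev: 13×1 + 2×4 + 15×3 + 2×2 + 7×1 + 16×3 + 2×2 = 129
Uma: 13×2 + 2×2 + 15×4 + 2×5 + 7×4 + 16×1 + 2×5 = 154
Priya: 13×4 + 2×5 + 15×5 + 2×4 + 7×2 + 16×2 + 2×1 = 193
Hiro: 13×3 + 2×3 + 15×1 + 2×1 + 7×5 + 16×5 + 2×3 = 183
Liam: 13×5 + 2×1 + 15×2 + 2×3 + 7×3 + 16×4 + 2×4 = 196

Liam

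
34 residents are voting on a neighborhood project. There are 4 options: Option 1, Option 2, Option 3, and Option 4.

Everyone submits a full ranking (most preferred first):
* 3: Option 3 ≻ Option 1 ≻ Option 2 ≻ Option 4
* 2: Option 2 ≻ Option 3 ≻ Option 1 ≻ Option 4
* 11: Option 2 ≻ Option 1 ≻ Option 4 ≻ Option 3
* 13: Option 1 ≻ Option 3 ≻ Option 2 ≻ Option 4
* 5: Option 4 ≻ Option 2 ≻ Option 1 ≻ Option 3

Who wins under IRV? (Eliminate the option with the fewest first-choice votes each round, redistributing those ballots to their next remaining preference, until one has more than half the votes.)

Option 2

Round 1: Option 1 13, Option 2 13, Option 3 3, Option 4 5. Option 3 eliminated.
Round 2: Option 1 16, Option 2 13, Option 4 5. Option 4 eliminated.
Round 3: Option 1 16, Option 2 18. Option 2 has a majority (≥18).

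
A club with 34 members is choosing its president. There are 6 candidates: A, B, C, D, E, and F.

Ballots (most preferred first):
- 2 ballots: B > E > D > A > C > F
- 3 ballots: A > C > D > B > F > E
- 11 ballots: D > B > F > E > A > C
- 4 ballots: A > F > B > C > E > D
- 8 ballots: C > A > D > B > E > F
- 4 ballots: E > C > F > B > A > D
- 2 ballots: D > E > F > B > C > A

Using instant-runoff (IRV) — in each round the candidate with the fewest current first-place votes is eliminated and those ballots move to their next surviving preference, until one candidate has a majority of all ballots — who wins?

Round 1: A 7, B 2, C 8, D 13, E 4, F 0. F eliminated.
Round 2: A 7, B 2, C 8, D 13, E 4. B eliminated.
Round 3: A 7, C 8, D 13, E 6. E eliminated.
Round 4: A 7, C 12, D 15. A eliminated.
Round 5: C 19, D 15. C has a majority (≥18).

C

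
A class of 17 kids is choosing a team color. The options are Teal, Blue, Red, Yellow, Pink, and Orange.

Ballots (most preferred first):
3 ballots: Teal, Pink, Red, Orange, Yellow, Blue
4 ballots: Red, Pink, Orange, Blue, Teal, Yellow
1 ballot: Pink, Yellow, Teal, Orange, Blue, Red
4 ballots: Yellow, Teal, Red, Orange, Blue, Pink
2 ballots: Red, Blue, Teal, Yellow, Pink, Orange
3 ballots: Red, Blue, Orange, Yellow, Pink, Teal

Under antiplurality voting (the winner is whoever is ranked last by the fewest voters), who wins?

Red

Last-place votes: Teal 3, Blue 3, Red 1, Yellow 4, Pink 4, Orange 2.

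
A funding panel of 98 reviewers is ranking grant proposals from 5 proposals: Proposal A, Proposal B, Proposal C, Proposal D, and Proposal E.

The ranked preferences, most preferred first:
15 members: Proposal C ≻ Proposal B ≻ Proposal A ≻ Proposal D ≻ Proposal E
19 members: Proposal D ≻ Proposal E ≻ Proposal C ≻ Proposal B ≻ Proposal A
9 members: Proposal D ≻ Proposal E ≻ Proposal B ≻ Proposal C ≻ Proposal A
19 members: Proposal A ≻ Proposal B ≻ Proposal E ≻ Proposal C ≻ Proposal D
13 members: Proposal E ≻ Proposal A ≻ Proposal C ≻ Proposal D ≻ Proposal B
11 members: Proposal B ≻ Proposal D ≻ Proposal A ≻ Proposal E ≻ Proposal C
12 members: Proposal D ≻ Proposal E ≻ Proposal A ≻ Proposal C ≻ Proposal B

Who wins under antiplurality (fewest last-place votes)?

Last-place votes: Proposal A 28, Proposal B 25, Proposal C 11, Proposal D 19, Proposal E 15.

Proposal C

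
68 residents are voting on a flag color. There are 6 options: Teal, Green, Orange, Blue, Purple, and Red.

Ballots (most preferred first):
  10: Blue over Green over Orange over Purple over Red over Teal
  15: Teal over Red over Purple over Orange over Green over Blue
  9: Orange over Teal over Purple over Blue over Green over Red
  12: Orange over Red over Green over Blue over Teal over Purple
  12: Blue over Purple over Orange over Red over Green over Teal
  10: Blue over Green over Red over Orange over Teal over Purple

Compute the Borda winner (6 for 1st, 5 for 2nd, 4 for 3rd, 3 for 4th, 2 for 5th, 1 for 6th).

Orange

Teal: 10×1 + 15×6 + 9×5 + 12×2 + 12×1 + 10×2 = 201
Green: 10×5 + 15×2 + 9×2 + 12×4 + 12×2 + 10×5 = 220
Orange: 10×4 + 15×3 + 9×6 + 12×6 + 12×4 + 10×3 = 289
Blue: 10×6 + 15×1 + 9×3 + 12×3 + 12×6 + 10×6 = 270
Purple: 10×3 + 15×4 + 9×4 + 12×1 + 12×5 + 10×1 = 208
Red: 10×2 + 15×5 + 9×1 + 12×5 + 12×3 + 10×4 = 240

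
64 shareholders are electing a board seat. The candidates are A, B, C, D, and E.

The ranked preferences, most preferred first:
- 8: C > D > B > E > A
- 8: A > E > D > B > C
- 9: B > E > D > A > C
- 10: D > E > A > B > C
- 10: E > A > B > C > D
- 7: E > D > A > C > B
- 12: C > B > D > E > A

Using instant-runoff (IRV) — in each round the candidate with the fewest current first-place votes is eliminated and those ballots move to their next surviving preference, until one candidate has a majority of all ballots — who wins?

Round 1: A 8, B 9, C 20, D 10, E 17. A eliminated.
Round 2: B 9, C 20, D 10, E 25. B eliminated.
Round 3: C 20, D 10, E 34. E has a majority (≥33).

E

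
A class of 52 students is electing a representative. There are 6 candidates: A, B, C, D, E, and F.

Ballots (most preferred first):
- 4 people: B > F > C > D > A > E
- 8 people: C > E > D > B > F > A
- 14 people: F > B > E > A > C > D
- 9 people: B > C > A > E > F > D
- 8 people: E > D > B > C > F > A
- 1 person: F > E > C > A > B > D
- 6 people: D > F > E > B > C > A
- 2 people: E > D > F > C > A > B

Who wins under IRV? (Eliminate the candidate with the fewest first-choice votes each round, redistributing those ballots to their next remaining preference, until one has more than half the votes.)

E

Round 1: A 0, B 13, C 8, D 6, E 10, F 15. A eliminated.
Round 2: B 13, C 8, D 6, E 10, F 15. D eliminated.
Round 3: B 13, C 8, E 10, F 21. C eliminated.
Round 4: B 13, E 18, F 21. B eliminated.
Round 5: E 27, F 25. E has a majority (≥27).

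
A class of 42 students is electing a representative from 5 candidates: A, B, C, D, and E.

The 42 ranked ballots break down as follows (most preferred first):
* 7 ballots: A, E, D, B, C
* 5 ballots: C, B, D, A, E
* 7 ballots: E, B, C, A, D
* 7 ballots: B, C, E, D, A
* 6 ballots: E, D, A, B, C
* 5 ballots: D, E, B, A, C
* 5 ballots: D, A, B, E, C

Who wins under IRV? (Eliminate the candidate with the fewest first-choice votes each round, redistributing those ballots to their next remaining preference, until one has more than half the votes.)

Round 1: A 7, B 7, C 5, D 10, E 13. C eliminated.
Round 2: A 7, B 12, D 10, E 13. A eliminated.
Round 3: B 12, D 10, E 20. D eliminated.
Round 4: B 17, E 25. E has a majority (≥22).

E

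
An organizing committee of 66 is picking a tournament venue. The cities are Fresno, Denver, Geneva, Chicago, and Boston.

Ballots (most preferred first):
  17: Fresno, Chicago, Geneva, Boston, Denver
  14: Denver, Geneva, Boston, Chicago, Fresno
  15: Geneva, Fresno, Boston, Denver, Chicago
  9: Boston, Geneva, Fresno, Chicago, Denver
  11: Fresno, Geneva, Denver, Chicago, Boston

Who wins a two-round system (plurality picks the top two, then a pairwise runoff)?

Geneva

Round 1 first-place votes: Fresno 28, Denver 14, Geneva 15, Chicago 0, Boston 9. Fresno and Geneva advance.
Runoff: Fresno is ranked above Geneva on 28 ballots, Geneva above Fresno on 38.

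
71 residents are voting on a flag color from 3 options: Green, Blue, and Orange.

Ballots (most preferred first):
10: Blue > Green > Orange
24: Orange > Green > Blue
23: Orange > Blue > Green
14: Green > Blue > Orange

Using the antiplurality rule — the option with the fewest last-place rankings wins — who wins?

Green

Last-place votes: Green 23, Blue 24, Orange 24.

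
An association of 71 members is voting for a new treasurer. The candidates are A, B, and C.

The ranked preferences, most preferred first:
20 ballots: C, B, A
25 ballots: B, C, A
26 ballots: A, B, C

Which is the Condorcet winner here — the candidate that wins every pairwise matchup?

B vs A: 45–26
B vs C: 51–20
B beats every other candidate.

B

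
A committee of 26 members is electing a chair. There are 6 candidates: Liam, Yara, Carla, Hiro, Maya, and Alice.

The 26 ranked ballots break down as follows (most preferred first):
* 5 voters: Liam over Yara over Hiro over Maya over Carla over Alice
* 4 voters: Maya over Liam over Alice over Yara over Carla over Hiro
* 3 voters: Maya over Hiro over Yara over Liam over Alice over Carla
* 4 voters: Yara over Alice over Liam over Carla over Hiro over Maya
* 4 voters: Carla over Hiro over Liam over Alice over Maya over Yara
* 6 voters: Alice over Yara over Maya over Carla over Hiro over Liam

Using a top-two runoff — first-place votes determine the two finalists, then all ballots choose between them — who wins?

Round 1 first-place votes: Liam 5, Yara 4, Carla 4, Hiro 0, Maya 7, Alice 6. Maya and Alice advance.
Runoff: Maya is ranked above Alice on 12 ballots, Alice above Maya on 14.

Alice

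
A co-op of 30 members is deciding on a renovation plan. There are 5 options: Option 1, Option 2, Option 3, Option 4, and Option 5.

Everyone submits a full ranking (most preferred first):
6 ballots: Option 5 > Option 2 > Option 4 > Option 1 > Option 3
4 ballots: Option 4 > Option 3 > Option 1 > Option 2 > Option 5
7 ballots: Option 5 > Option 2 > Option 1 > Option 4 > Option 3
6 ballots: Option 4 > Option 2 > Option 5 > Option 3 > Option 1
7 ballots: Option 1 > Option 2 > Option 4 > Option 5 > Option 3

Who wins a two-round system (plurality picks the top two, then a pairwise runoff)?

Round 1 first-place votes: Option 1 7, Option 2 0, Option 3 0, Option 4 10, Option 5 13. Option 5 and Option 4 advance.
Runoff: Option 5 is ranked above Option 4 on 13 ballots, Option 4 above Option 5 on 17.

Option 4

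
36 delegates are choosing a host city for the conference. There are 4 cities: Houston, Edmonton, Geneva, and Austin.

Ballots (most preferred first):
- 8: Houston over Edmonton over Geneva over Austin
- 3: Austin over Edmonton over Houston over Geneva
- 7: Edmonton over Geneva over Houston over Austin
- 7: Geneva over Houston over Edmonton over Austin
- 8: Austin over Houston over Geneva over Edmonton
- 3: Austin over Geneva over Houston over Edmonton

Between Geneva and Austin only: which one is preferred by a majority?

Geneva

Geneva is ranked above Austin on 22 ballots; Austin above Geneva on 14.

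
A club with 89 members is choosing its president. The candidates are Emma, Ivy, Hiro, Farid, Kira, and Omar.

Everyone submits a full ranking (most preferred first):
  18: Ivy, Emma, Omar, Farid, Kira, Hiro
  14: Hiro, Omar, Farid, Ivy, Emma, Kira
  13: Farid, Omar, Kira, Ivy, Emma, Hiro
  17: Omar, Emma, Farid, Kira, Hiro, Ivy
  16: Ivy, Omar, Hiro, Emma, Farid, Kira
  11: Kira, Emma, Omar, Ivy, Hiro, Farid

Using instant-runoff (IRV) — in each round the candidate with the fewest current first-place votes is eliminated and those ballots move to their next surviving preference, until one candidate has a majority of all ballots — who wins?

Omar

Round 1: Emma 0, Ivy 34, Hiro 14, Farid 13, Kira 11, Omar 17. Emma eliminated.
Round 2: Ivy 34, Hiro 14, Farid 13, Kira 11, Omar 17. Kira eliminated.
Round 3: Ivy 34, Hiro 14, Farid 13, Omar 28. Farid eliminated.
Round 4: Ivy 34, Hiro 14, Omar 41. Hiro eliminated.
Round 5: Ivy 34, Omar 55. Omar has a majority (≥45).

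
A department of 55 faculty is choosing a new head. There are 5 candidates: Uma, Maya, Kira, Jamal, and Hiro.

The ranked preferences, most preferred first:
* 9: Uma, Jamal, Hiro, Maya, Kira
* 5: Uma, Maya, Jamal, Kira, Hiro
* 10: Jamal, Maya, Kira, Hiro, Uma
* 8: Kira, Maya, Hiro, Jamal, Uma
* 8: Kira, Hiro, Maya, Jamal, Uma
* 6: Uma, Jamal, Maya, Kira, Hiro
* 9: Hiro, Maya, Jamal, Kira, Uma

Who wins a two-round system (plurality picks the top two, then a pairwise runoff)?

Round 1 first-place votes: Uma 20, Maya 0, Kira 16, Jamal 10, Hiro 9. Uma and Kira advance.
Runoff: Uma is ranked above Kira on 20 ballots, Kira above Uma on 35.

Kira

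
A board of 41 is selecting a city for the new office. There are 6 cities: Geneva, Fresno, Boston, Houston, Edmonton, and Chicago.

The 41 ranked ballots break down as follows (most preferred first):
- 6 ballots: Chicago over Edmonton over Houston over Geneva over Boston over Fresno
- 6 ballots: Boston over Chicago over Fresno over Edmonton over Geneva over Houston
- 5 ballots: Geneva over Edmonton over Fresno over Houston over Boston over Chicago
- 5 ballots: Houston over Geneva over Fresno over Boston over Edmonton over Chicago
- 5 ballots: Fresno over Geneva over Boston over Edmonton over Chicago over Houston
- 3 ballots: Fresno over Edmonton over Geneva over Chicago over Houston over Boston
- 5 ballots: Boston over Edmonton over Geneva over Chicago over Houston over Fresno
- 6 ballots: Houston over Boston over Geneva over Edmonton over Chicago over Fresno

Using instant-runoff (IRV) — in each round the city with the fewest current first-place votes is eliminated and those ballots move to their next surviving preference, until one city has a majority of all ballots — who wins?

Houston

Round 1: Geneva 5, Fresno 8, Boston 11, Houston 11, Edmonton 0, Chicago 6. Edmonton eliminated.
Round 2: Geneva 5, Fresno 8, Boston 11, Houston 11, Chicago 6. Geneva eliminated.
Round 3: Fresno 13, Boston 11, Houston 11, Chicago 6. Chicago eliminated.
Round 4: Fresno 13, Boston 11, Houston 17. Boston eliminated.
Round 5: Fresno 19, Houston 22. Houston has a majority (≥21).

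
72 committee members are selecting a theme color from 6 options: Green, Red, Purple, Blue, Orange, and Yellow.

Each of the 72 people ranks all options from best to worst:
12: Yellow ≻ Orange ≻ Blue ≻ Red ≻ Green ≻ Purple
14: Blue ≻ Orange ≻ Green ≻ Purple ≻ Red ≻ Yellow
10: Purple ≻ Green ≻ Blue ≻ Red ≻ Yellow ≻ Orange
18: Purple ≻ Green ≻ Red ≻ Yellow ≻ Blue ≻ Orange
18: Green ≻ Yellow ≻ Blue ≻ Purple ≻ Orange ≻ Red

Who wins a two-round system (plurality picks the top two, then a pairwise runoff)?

Green

Round 1 first-place votes: Green 18, Red 0, Purple 28, Blue 14, Orange 0, Yellow 12. Purple and Green advance.
Runoff: Purple is ranked above Green on 28 ballots, Green above Purple on 44.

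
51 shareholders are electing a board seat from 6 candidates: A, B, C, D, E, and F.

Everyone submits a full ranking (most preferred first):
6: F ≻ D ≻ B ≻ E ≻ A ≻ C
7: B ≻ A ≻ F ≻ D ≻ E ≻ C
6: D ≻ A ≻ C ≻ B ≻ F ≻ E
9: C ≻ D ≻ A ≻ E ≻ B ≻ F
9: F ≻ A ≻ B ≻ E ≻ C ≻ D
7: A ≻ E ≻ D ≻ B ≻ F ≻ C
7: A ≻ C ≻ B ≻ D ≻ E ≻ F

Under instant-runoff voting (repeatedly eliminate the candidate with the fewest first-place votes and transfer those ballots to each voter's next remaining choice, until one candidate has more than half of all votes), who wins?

A

Round 1: A 14, B 7, C 9, D 6, E 0, F 15. E eliminated.
Round 2: A 14, B 7, C 9, D 6, F 15. D eliminated.
Round 3: A 20, B 7, C 9, F 15. B eliminated.
Round 4: A 27, C 9, F 15. A has a majority (≥26).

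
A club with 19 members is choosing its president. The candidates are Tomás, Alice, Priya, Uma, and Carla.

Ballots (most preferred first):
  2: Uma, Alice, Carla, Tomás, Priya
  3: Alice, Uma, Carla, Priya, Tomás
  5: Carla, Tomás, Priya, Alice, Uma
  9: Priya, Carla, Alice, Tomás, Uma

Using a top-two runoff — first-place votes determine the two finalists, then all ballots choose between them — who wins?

Round 1 first-place votes: Tomás 0, Alice 3, Priya 9, Uma 2, Carla 5. Priya and Carla advance.
Runoff: Priya is ranked above Carla on 9 ballots, Carla above Priya on 10.

Carla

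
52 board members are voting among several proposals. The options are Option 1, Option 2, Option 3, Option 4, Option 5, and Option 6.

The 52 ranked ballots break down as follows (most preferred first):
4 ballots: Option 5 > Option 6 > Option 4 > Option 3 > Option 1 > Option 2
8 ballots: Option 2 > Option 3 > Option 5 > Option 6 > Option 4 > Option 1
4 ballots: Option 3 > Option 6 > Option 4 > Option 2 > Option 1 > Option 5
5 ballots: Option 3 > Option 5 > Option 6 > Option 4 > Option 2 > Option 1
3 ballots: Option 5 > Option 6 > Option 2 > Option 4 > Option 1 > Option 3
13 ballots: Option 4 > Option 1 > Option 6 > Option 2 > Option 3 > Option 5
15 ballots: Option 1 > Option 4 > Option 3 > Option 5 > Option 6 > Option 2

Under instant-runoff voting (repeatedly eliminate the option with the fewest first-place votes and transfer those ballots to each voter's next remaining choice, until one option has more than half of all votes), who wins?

Option 4

Round 1: Option 1 15, Option 2 8, Option 3 9, Option 4 13, Option 5 7, Option 6 0. Option 6 eliminated.
Round 2: Option 1 15, Option 2 8, Option 3 9, Option 4 13, Option 5 7. Option 5 eliminated.
Round 3: Option 1 15, Option 2 11, Option 3 9, Option 4 17. Option 3 eliminated.
Round 4: Option 1 15, Option 2 11, Option 4 26. Option 2 eliminated.
Round 5: Option 1 15, Option 4 37. Option 4 has a majority (≥27).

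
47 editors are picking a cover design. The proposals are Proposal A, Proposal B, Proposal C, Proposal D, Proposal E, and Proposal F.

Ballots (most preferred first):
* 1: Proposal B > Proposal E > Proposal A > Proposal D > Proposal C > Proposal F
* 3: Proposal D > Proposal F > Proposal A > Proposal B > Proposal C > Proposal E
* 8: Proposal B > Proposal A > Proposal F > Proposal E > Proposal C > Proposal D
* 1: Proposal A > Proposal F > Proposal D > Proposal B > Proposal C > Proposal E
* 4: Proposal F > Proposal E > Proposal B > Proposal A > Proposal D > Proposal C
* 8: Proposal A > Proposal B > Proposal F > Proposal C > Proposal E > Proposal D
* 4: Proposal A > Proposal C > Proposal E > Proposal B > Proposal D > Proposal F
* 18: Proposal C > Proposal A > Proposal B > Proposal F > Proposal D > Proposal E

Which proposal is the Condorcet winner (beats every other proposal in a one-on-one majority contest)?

Proposal A vs Proposal B: 34–13
Proposal A vs Proposal C: 29–18
Proposal A vs Proposal D: 44–3
Proposal A vs Proposal E: 42–5
Proposal A vs Proposal F: 40–7
Proposal A beats every other proposal.

Proposal A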